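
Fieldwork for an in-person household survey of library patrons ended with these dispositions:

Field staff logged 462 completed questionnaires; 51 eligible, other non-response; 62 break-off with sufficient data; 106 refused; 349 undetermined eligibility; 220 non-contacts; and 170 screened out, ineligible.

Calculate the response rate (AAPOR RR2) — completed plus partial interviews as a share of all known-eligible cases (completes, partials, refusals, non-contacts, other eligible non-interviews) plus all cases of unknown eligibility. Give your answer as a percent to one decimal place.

Num = 462 + 62 = 524
Base = 462 + 62 + 106 + 220 + 51 + 349 = 1250
RR2 = 524 / 1250 = 0.4192

41.9%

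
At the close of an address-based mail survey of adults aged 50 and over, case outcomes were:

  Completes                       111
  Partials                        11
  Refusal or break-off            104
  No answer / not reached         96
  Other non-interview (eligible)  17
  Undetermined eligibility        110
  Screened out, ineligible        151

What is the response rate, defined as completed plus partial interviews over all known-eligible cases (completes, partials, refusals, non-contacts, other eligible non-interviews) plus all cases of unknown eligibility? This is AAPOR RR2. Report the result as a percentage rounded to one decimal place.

27.2%

Num = 111 + 11 = 122
Denominator = 111 + 11 + 104 + 96 + 17 + 110 = 449
RR2 = 122 / 449 = 0.2717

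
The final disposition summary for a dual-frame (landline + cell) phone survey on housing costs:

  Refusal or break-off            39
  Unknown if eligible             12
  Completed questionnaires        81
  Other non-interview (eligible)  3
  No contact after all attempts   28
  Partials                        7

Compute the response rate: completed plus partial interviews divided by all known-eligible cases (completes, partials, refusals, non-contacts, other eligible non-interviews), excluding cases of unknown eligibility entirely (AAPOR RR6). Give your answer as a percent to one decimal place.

55.7%

Num = 81 + 7 = 88
Base = 81 + 7 + 39 + 28 + 3 = 158
RR6 = 88 / 158 = 0.5570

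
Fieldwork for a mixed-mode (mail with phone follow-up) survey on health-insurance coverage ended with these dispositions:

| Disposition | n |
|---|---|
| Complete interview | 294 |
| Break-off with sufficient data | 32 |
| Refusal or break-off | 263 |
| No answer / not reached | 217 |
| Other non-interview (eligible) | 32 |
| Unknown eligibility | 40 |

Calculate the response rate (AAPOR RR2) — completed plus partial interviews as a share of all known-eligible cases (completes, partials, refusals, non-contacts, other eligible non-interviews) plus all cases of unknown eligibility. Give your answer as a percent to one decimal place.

37.1%

Top: 294 + 32 = 326
Denominator: 294 + 32 + 263 + 217 + 32 + 40 = 878
RR2 = 326 / 878 = 0.3713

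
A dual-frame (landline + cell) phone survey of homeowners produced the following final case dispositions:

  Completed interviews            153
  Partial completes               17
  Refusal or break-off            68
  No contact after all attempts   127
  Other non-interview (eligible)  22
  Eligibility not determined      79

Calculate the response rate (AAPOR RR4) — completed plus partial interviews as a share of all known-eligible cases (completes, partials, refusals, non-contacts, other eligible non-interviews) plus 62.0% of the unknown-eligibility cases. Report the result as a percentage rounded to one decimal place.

Numerator: 153 + 17 = 170
Eligible (known): 153 + 17 + 68 + 127 + 22 = 387
e × U: 0.6200 × 79 = 48.98
Denom: 387 + 48.98 = 435.98
RR4 = 170 / 435.98 = 0.3899

39.0%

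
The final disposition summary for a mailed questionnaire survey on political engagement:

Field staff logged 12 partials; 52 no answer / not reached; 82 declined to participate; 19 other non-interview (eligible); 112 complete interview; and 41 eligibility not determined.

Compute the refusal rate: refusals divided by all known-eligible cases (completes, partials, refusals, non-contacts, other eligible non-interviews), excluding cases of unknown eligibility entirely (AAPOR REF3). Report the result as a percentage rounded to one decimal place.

Num = 82
Denom = 112 + 12 + 82 + 52 + 19 = 277
REF3 = 82 / 277 = 0.2960

29.6%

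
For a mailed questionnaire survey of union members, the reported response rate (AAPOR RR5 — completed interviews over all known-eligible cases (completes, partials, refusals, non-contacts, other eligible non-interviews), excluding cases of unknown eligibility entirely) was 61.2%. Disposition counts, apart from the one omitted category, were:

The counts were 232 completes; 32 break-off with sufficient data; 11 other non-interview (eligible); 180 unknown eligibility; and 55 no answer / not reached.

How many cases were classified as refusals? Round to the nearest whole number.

49

RR5 = 232 / D = 0.612
D = 232 / 0.612 = 379.1
Other denominator terms total 330
refusals = 379.1 − 330 ≈ 49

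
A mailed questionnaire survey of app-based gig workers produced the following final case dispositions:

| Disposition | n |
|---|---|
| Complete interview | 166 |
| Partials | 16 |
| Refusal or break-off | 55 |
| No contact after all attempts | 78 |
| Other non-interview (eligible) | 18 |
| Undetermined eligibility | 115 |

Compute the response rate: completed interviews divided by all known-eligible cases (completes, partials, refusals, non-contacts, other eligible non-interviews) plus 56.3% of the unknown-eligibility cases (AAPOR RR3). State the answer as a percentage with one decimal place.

41.7%

Top → 166
Determined eligible → 166 + 16 + 55 + 78 + 18 = 333
Eligible share of unknowns → 0.5630 × 115 = 64.74
Base → 333 + 64.74 = 397.74
RR3 = 166 / 397.74 = 0.4174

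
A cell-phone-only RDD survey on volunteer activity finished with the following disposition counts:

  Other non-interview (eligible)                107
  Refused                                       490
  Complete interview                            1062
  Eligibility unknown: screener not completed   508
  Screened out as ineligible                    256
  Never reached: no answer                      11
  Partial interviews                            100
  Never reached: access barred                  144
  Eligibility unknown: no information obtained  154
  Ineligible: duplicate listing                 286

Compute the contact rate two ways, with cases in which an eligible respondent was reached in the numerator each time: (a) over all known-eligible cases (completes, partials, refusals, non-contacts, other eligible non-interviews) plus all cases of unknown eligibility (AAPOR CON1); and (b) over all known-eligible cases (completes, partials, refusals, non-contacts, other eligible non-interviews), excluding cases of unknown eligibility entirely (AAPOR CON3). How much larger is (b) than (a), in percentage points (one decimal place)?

Never reached = 11 + 144 = 155
Unknown eligibility = 508 + 154 = 662
Not eligible = 256 + 286 = 542
Numerator: 1062 + 100 + 490 + 107 = 1759
Base: 1062 + 100 + 490 + 155 + 107 + 662 = 2576
CON1 = 1759 / 2576 = 0.6828
Base: 1062 + 100 + 490 + 155 + 107 = 1914
CON3 = 1759 / 1914 = 0.9190
Difference = 91.90 − 68.28 = 23.62 percentage points

23.6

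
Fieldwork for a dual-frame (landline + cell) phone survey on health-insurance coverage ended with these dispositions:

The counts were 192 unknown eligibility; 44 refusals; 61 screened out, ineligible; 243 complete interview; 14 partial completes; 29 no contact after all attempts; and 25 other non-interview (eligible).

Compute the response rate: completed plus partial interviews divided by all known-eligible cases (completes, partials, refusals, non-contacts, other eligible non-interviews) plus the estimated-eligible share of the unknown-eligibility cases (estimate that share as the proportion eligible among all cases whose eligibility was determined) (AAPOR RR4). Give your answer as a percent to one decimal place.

Numerator: 243 + 14 = 257
Eligible (known): 243 + 14 + 44 + 29 + 25 = 355
e = 355 / (355 + 61) = 355 / 416 = 0.8534
Estimated eligible among unknowns: 0.8534 × 192 = 163.85
Base: 355 + 163.85 = 518.85
RR4 = 257 / 518.85 = 0.4953

49.5%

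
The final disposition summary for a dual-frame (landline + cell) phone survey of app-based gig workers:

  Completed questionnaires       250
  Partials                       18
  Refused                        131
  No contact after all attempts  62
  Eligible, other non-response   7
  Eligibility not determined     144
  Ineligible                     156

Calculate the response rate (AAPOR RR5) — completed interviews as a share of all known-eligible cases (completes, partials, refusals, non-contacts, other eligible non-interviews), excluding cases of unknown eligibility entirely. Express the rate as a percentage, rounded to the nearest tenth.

53.4%

Top = 250
Denominator = 250 + 18 + 131 + 62 + 7 = 468
RR5 = 250 / 468 = 0.5342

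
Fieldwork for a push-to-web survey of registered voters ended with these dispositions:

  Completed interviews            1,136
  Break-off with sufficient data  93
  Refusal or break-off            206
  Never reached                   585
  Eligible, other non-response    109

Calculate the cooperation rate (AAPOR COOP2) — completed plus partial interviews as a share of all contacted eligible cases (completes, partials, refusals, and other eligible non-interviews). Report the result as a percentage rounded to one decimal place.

Num: 1136 + 93 = 1229
Denom: 1136 + 93 + 206 + 109 = 1544
COOP2 = 1229 / 1544 = 0.7960

79.6%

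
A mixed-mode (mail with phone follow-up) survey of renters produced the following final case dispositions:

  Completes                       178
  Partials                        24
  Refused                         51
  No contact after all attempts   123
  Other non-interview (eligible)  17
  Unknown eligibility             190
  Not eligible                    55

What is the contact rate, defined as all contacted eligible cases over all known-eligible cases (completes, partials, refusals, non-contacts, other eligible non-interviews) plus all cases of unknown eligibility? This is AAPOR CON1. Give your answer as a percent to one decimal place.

46.3%

Numerator → 178 + 24 + 51 + 17 = 270
Denominator → 178 + 24 + 51 + 123 + 17 + 190 = 583
CON1 = 270 / 583 = 0.4631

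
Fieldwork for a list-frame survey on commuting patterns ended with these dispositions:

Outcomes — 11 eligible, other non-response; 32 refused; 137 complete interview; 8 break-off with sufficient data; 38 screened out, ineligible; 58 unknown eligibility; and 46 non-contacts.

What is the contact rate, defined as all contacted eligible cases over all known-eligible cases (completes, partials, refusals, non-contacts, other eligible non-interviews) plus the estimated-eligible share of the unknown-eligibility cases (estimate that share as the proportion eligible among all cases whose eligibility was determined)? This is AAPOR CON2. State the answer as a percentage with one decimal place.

Top: 137 + 8 + 32 + 11 = 188
Determined eligible: 137 + 8 + 32 + 46 + 11 = 234
e = 234 / (234 + 38) = 234 / 272 = 0.8603
e × U: 0.8603 × 58 = 49.90
Denominator: 234 + 49.90 = 283.90
CON2 = 188 / 283.90 = 0.6622

66.2%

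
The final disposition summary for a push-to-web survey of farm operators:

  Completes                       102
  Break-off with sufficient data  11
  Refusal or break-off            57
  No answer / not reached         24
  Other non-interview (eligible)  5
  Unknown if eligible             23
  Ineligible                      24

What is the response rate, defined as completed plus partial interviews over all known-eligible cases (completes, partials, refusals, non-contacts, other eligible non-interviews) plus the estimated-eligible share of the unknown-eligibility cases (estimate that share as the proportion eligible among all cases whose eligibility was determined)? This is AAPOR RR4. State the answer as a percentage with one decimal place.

51.5%

Top = 102 + 11 = 113
Eligible (known) = 102 + 11 + 57 + 24 + 5 = 199
e = 199 / (199 + 24) = 199 / 223 = 0.8924
Estimated eligible among unknowns = 0.8924 × 23 = 20.53
Denominator = 199 + 20.53 = 219.53
RR4 = 113 / 219.53 = 0.5147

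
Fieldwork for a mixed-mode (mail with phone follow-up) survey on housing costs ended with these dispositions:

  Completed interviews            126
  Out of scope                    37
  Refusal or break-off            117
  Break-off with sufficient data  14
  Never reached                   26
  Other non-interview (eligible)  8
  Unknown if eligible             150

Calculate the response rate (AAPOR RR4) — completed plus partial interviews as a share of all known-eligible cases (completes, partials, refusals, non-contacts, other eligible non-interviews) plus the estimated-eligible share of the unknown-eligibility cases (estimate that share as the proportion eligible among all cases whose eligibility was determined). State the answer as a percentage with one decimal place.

Numerator = 126 + 14 = 140
Determined eligible = 126 + 14 + 117 + 26 + 8 = 291
e = 291 / (291 + 37) = 291 / 328 = 0.8872
Eligible share of unknowns = 0.8872 × 150 = 133.08
Denominator = 291 + 133.08 = 424.08
RR4 = 140 / 424.08 = 0.3301

33.0%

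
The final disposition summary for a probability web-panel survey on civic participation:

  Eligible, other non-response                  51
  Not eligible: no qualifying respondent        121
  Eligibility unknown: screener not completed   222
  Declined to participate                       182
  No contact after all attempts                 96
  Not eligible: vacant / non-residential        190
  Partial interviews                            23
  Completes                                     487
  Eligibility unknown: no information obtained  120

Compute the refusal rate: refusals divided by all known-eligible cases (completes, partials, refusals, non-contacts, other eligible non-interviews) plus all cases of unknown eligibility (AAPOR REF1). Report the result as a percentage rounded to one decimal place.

Eligibility not determined = 222 + 120 = 342
Ineligible = 121 + 190 = 311
Num = 182
Base = 487 + 23 + 182 + 96 + 51 + 342 = 1181
REF1 = 182 / 1181 = 0.1541

15.4%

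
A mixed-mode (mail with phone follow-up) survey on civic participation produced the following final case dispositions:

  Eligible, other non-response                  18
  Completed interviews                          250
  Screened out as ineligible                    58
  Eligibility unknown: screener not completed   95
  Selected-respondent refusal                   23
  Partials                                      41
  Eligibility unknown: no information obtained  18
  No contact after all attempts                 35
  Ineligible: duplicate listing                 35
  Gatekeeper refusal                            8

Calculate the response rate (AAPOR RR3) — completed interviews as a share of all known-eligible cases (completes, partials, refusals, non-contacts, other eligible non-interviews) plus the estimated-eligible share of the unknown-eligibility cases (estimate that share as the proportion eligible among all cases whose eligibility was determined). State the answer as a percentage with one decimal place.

Refused = 8 + 23 = 31
Unknown eligibility = 95 + 18 = 113
Out of scope = 58 + 35 = 93
Num = 250
Eligible (known) = 250 + 41 + 31 + 35 + 18 = 375
e = 375 / (375 + 93) = 375 / 468 = 0.8013
Eligible share of unknowns = 0.8013 × 113 = 90.55
Denominator = 375 + 90.55 = 465.55
RR3 = 250 / 465.55 = 0.5370

53.7%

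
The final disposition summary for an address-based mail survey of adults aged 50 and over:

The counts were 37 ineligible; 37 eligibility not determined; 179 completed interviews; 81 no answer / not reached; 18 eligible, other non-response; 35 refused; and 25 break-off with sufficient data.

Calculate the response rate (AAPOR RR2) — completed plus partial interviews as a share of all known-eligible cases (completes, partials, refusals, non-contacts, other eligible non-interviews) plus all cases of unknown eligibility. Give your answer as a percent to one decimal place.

Numerator: 179 + 25 = 204
Denom: 179 + 25 + 35 + 81 + 18 + 37 = 375
RR2 = 204 / 375 = 0.5440

54.4%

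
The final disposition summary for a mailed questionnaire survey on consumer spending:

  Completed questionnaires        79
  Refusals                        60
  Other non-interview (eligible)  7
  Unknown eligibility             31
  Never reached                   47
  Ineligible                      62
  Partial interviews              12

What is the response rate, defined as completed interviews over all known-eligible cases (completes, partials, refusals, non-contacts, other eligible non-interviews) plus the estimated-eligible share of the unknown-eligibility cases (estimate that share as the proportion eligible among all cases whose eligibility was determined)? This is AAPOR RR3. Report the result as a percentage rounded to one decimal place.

34.5%

Top: 79
Known eligible: 79 + 12 + 60 + 47 + 7 = 205
e = 205 / (205 + 62) = 205 / 267 = 0.7678
Eligible share of unknowns: 0.7678 × 31 = 23.80
Base: 205 + 23.80 = 228.80
RR3 = 79 / 228.80 = 0.3453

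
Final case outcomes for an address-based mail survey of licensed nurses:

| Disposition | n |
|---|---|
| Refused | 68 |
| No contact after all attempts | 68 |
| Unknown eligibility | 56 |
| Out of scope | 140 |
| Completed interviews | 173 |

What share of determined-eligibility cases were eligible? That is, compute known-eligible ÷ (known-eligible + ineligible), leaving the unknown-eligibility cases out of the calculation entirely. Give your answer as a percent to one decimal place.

Determined eligible → 173 + 68 + 68 = 309
e = 309 / (309 + 140) = 309 / 449 = 0.6882

68.8%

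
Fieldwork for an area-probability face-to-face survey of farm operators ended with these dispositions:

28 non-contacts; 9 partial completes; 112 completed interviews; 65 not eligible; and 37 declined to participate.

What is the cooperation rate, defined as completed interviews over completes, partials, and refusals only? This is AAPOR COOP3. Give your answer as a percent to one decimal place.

70.9%

Num → 112
Denominator → 112 + 9 + 37 = 158
COOP3 = 112 / 158 = 0.7089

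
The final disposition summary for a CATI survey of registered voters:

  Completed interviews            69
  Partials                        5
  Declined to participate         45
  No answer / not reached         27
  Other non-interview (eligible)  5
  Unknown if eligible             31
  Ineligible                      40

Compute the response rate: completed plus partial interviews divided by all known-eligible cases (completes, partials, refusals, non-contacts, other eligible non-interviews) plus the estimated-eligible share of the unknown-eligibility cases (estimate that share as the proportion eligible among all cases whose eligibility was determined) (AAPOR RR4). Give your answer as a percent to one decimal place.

Num: 69 + 5 = 74
Determined eligible: 69 + 5 + 45 + 27 + 5 = 151
e = 151 / (151 + 40) = 151 / 191 = 0.7906
Estimated eligible among unknowns: 0.7906 × 31 = 24.51
Denominator: 151 + 24.51 = 175.51
RR4 = 74 / 175.51 = 0.4216

42.2%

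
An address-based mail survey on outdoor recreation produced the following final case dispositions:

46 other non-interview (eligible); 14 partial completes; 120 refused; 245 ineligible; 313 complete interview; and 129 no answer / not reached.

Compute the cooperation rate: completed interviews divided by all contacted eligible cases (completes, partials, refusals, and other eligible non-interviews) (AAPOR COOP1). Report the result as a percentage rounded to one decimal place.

Numerator → 313
Denominator → 313 + 14 + 120 + 46 = 493
COOP1 = 313 / 493 = 0.6349

63.5%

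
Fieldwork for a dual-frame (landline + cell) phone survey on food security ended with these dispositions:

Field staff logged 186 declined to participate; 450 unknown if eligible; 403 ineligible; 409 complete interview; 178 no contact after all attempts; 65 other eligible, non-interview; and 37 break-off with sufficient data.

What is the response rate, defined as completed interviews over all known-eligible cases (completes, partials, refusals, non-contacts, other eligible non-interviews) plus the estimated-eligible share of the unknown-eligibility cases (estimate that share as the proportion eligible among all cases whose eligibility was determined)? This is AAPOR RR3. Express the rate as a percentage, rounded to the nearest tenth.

Numerator: 409
Determined eligible: 409 + 37 + 186 + 178 + 65 = 875
e = 875 / (875 + 403) = 875 / 1278 = 0.6847
Estimated eligible among unknowns: 0.6847 × 450 = 308.12
Base: 875 + 308.12 = 1183.12
RR3 = 409 / 1183.12 = 0.3457

34.6%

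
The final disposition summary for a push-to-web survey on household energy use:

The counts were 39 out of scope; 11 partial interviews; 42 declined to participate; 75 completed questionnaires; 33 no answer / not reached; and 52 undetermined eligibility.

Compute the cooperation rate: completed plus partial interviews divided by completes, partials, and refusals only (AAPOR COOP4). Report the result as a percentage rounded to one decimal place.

Numerator → 75 + 11 = 86
Base → 75 + 11 + 42 = 128
COOP4 = 86 / 128 = 0.6719

67.2%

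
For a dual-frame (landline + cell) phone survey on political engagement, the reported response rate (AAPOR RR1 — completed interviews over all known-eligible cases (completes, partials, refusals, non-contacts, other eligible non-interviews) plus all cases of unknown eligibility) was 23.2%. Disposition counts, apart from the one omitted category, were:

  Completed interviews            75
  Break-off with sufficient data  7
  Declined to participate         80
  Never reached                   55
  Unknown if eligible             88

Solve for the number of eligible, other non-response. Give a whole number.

18

RR1 = 75 / D = 0.232
D = 75 / 0.232 = 323.3
Rest of base = 305
eligible, other non-response = 323.3 − 305 ≈ 18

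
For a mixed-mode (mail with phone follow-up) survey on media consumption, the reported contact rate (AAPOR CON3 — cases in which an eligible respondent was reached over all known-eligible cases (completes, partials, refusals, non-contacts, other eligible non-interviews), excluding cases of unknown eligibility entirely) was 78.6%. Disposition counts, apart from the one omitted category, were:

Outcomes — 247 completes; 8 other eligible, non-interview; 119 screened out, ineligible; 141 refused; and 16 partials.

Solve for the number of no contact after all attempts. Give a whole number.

112

Num = 247 + 16 + 141 + 8 = 412
CON3 = 412 / D = 0.786
D = 412 / 0.786 = 524.2
Rest of base = 412
no contact after all attempts = 524.2 − 412 ≈ 112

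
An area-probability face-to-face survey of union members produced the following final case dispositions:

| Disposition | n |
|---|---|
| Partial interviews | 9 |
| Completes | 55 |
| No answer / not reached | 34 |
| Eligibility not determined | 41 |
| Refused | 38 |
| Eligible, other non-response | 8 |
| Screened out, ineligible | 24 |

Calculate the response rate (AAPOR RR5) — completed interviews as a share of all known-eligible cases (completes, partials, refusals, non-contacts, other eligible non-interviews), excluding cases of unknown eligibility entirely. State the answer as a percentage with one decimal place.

38.2%

Num → 55
Base → 55 + 9 + 38 + 34 + 8 = 144
RR5 = 55 / 144 = 0.3819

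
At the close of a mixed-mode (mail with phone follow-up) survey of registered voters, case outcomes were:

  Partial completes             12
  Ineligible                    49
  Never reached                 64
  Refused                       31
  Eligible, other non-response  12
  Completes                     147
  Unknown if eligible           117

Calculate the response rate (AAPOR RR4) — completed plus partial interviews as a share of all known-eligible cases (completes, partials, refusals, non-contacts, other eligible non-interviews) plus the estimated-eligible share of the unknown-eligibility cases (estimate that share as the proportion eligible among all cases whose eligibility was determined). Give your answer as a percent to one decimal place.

43.6%

Numerator = 147 + 12 = 159
Determined eligible = 147 + 12 + 31 + 64 + 12 = 266
e = 266 / (266 + 49) = 266 / 315 = 0.8444
e × U = 0.8444 × 117 = 98.79
Base = 266 + 98.79 = 364.79
RR4 = 159 / 364.79 = 0.4359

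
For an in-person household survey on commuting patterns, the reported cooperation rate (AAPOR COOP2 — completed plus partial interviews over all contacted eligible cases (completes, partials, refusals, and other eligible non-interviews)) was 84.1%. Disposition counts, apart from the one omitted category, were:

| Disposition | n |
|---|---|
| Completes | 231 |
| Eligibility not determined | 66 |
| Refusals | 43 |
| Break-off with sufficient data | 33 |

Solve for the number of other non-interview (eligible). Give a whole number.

7

Num = 231 + 33 = 264
COOP2 = 264 / D = 0.841
D = 264 / 0.841 = 313.9
Other denominator terms total 307
other non-interview (eligible) = 313.9 − 307 ≈ 7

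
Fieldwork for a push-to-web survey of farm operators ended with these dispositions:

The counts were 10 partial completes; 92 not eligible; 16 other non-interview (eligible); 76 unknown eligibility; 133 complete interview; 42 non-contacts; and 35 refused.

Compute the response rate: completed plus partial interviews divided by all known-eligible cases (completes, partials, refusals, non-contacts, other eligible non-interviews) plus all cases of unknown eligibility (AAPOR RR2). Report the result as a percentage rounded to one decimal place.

Numerator → 133 + 10 = 143
Base → 133 + 10 + 35 + 42 + 16 + 76 = 312
RR2 = 143 / 312 = 0.4583

45.8%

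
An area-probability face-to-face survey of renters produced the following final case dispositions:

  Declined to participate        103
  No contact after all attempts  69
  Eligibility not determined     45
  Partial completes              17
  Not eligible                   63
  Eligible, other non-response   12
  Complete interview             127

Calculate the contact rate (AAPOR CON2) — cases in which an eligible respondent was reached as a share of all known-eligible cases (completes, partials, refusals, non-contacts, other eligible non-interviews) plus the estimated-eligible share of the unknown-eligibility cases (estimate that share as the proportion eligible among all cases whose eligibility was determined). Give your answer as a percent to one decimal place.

70.8%

Top → 127 + 17 + 103 + 12 = 259
Eligible (known) → 127 + 17 + 103 + 69 + 12 = 328
e = 328 / (328 + 63) = 328 / 391 = 0.8389
Estimated eligible among unknowns → 0.8389 × 45 = 37.75
Base → 328 + 37.75 = 365.75
CON2 = 259 / 365.75 = 0.7081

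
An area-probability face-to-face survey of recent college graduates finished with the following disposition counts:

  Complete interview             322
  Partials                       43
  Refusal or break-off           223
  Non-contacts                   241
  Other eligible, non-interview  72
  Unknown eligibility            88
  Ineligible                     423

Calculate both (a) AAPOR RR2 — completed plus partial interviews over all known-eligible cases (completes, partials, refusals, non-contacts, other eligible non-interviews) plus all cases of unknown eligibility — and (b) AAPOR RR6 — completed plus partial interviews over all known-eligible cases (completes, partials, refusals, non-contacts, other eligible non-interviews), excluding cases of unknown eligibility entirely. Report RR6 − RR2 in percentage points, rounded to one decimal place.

Top: 322 + 43 = 365
Base: 322 + 43 + 223 + 241 + 72 + 88 = 989
RR2 = 365 / 989 = 0.3691
Base: 322 + 43 + 223 + 241 + 72 = 901
RR6 = 365 / 901 = 0.4051
Difference = 40.51 − 36.91 = 3.60 percentage points

3.6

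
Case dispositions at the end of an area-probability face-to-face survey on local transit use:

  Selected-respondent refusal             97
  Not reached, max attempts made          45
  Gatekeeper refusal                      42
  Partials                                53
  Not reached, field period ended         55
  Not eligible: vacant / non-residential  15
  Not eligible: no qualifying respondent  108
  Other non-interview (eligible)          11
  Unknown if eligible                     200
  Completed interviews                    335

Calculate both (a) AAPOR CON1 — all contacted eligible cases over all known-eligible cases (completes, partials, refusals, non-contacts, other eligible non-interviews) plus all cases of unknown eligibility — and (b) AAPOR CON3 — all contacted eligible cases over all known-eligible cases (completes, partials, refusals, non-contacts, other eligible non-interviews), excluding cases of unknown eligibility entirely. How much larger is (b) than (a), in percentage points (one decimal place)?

20.1

Refused = 42 + 97 = 139
Never reached = 55 + 45 = 100
Ineligible = 108 + 15 = 123
Num → 335 + 53 + 139 + 11 = 538
Base → 335 + 53 + 139 + 100 + 11 + 200 = 838
CON1 = 538 / 838 = 0.6420
Base → 335 + 53 + 139 + 100 + 11 = 638
CON3 = 538 / 638 = 0.8433
Difference = 84.33 − 64.20 = 20.13 percentage points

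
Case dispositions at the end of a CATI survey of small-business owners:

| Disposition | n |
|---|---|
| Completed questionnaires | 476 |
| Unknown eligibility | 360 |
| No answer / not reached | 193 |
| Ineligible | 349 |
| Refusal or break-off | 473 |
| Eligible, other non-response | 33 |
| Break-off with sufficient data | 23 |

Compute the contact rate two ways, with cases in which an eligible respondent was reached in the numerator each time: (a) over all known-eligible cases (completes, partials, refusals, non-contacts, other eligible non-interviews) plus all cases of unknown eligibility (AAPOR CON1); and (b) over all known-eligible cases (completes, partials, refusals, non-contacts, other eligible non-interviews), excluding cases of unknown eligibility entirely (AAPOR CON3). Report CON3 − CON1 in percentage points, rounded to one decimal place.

19.4

Top → 476 + 23 + 473 + 33 = 1005
Denom → 476 + 23 + 473 + 193 + 33 + 360 = 1558
CON1 = 1005 / 1558 = 0.6451
Denom → 476 + 23 + 473 + 193 + 33 = 1198
CON3 = 1005 / 1198 = 0.8389
Difference = 83.89 − 64.51 = 19.38 percentage points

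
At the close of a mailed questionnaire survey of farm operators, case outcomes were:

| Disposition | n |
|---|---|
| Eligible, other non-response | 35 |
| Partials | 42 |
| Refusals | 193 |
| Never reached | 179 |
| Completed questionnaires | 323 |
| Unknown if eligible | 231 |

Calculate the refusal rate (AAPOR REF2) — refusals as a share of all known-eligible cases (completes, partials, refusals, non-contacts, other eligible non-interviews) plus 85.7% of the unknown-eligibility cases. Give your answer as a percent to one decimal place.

19.9%

Numerator → 193
Determined eligible → 323 + 42 + 193 + 179 + 35 = 772
Estimated eligible among unknowns → 0.8570 × 231 = 197.97
Base → 772 + 197.97 = 969.97
REF2 = 193 / 969.97 = 0.1990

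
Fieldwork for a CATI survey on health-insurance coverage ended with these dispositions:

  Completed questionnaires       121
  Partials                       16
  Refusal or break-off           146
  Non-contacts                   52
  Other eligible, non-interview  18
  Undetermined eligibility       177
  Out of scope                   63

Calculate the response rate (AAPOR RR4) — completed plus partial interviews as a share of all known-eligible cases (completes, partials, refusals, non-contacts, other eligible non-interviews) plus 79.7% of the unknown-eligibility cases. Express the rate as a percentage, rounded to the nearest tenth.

Top: 121 + 16 = 137
Known eligible: 121 + 16 + 146 + 52 + 18 = 353
e × U: 0.7970 × 177 = 141.07
Denominator: 353 + 141.07 = 494.07
RR4 = 137 / 494.07 = 0.2773

27.7%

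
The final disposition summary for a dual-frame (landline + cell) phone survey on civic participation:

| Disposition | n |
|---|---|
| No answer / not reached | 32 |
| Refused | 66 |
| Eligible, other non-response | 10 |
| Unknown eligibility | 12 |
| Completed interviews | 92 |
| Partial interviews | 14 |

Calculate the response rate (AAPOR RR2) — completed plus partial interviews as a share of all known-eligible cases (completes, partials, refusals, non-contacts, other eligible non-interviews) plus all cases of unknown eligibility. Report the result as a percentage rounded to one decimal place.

46.9%

Num: 92 + 14 = 106
Denominator: 92 + 14 + 66 + 32 + 10 + 12 = 226
RR2 = 106 / 226 = 0.4690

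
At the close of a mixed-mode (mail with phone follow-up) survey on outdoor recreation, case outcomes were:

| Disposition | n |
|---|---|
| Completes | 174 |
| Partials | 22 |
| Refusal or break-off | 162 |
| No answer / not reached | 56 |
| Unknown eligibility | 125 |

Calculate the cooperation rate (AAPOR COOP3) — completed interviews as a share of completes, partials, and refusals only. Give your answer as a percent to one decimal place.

48.6%

Top = 174
Denominator = 174 + 22 + 162 = 358
COOP3 = 174 / 358 = 0.4860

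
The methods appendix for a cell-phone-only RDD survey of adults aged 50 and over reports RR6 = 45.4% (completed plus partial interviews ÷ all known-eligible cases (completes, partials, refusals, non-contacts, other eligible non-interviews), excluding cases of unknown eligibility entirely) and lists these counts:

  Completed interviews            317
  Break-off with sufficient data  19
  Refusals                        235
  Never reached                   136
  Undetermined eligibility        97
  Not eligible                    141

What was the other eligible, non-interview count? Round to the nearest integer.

Top: 317 + 19 = 336
RR6 = 336 / D = 0.454
D = 336 / 0.454 = 740.1
Remaining denominator categories sum to 707
other eligible, non-interview = 740.1 − 707 ≈ 33

33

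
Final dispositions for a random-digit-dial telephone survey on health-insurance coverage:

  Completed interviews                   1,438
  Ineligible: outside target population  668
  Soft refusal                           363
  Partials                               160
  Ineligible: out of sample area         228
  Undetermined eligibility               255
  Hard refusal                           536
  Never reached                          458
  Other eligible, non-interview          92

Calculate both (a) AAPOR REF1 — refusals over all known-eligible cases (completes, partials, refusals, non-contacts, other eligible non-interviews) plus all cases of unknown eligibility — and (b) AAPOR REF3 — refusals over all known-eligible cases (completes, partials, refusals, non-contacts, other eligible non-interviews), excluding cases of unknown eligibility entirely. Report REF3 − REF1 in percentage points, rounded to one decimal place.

Refused = 536 + 363 = 899
Out of scope = 668 + 228 = 896
Top: 899
Base: 1438 + 160 + 899 + 458 + 92 + 255 = 3302
REF1 = 899 / 3302 = 0.2723
Base: 1438 + 160 + 899 + 458 + 92 = 3047
REF3 = 899 / 3047 = 0.2950
Difference = 29.50 − 27.23 = 2.27 percentage points

2.3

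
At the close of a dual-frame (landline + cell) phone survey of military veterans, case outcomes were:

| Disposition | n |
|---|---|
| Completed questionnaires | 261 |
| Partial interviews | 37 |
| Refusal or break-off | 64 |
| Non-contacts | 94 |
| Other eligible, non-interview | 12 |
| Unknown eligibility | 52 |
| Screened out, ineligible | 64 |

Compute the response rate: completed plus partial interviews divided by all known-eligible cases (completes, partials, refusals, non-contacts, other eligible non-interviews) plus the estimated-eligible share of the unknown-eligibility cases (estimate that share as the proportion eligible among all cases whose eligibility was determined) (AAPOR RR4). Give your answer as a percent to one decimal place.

Top → 261 + 37 = 298
Known eligible → 261 + 37 + 64 + 94 + 12 = 468
e = 468 / (468 + 64) = 468 / 532 = 0.8797
e × U → 0.8797 × 52 = 45.74
Base → 468 + 45.74 = 513.74
RR4 = 298 / 513.74 = 0.5801

58.0%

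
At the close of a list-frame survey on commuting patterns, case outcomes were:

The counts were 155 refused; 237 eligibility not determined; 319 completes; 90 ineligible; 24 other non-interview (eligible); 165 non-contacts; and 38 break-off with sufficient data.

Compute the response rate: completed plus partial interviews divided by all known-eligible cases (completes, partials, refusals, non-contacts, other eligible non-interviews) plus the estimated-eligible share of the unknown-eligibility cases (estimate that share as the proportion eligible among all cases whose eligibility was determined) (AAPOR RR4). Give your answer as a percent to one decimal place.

39.2%

Num → 319 + 38 = 357
Determined eligible → 319 + 38 + 155 + 165 + 24 = 701
e = 701 / (701 + 90) = 701 / 791 = 0.8862
Eligible share of unknowns → 0.8862 × 237 = 210.03
Denom → 701 + 210.03 = 911.03
RR4 = 357 / 911.03 = 0.3919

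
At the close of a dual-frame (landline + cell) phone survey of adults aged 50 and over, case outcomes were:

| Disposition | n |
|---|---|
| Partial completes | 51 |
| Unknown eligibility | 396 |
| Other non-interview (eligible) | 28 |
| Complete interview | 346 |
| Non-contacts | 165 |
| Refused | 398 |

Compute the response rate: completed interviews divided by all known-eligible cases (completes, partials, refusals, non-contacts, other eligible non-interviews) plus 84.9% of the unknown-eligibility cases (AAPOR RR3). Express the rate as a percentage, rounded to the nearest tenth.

26.1%

Top: 346
Known eligible: 346 + 51 + 398 + 165 + 28 = 988
e × U: 0.8490 × 396 = 336.20
Base: 988 + 336.20 = 1324.20
RR3 = 346 / 1324.20 = 0.2613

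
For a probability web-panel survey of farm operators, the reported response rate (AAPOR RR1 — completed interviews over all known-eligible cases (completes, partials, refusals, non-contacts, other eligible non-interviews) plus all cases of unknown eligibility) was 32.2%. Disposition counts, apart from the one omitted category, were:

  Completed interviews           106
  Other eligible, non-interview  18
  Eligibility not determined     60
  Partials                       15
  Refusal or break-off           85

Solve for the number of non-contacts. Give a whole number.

RR1 = 106 / D = 0.322
D = 106 / 0.322 = 329.2
Remaining denominator categories sum to 284
non-contacts = 329.2 − 284 ≈ 45

45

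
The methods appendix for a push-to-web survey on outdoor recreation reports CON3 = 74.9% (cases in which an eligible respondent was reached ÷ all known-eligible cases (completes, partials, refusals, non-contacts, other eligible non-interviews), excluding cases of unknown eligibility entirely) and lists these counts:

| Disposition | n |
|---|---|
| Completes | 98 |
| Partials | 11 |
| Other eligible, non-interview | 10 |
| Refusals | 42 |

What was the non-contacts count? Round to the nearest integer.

54

Numerator = 98 + 11 + 42 + 10 = 161
CON3 = 161 / D = 0.749
D = 161 / 0.749 = 215.0
Remaining denominator categories sum to 161
non-contacts = 215.0 − 161 ≈ 54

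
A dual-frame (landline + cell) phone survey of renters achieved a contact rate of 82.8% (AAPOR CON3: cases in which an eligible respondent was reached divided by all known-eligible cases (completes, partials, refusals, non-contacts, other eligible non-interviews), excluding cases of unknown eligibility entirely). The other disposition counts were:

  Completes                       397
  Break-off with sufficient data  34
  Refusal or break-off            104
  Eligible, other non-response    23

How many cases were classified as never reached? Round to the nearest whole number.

116

Num: 397 + 34 + 104 + 23 = 558
CON3 = 558 / D = 0.828
D = 558 / 0.828 = 673.9
Rest of base = 558
never reached = 673.9 − 558 ≈ 116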